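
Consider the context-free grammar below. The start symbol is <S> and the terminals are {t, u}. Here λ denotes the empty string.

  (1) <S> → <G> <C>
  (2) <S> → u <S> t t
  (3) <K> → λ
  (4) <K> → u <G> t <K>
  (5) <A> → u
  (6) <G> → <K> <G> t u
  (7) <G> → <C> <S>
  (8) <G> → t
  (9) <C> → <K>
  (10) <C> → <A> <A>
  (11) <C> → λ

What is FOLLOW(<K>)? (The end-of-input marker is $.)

{$, t, u}

FIRST(<K>): from <K>→λ we get {λ}; from <K>→u <G> t <K> we get {u}. So FIRST(<K>) = {λ, u}.
FIRST(<A>): from <A>→u we get {u}. So FIRST(<A>) = {u}.
FIRST(<C>): from <C>→<K> we get {λ, u}; from <C>→<A> <A> we get {u}; from <C>→λ we get {λ}. So FIRST(<C>) = {λ, u}.
FIRST(<S>): from <S>→<G> <C> we get {t, u}; from <S>→u <S> t t we get {u}. So FIRST(<S>) = {t, u}.
FIRST(<G>): from <G>→<K> <G> t u we get {t, u}; from <G>→<C> <S> we get {t, u}; from <G>→t we get {t}. So FIRST(<G>) = {t, u}.
FOLLOW(<S>) includes $ since <S> is the start symbol.
FOLLOW(<S>): in <S>→u <S> t t, <S> is followed by t t with FIRST {t}; in <G>→<C> <S>, the suffix after <S> is empty, so FOLLOW(<S>) ⊇ FOLLOW(<G>) = {$, t, u}. Thus FOLLOW(<S>) = {$, t, u}.
FOLLOW(<G>): in <S>→<G> <C>, <G> is followed by <C> with FIRST {λ, u}; in <S>→<G> <C>, the suffix after <G> is nullable, so FOLLOW(<G>) ⊇ FOLLOW(<S>) = {$, t, u}; in <K>→u <G> t <K>, <G> is followed by t <K> with FIRST {t}; in <G>→<K> <G> t u, <G> is followed by t u with FIRST {t}. Thus FOLLOW(<G>) = {$, t, u}.
FOLLOW(<C>): in <S>→<G> <C>, the suffix after <C> is empty, so FOLLOW(<C>) ⊇ FOLLOW(<S>) = {$, t, u}; in <G>→<C> <S>, <C> is followed by <S> with FIRST {t, u}. Thus FOLLOW(<C>) = {$, t, u}.
FOLLOW(<K>): in <K>→u <G> t <K>, the suffix after <K> is empty (adds nothing new); in <G>→<K> <G> t u, <K> is followed by <G> t u with FIRST {t, u}; in <C>→<K>, the suffix after <K> is empty, so FOLLOW(<K>) ⊇ FOLLOW(<C>) = {$, t, u}. Thus FOLLOW(<K>) = {$, t, u}.
FOLLOW(<A>): in <C>→<A> <A> (occurrence 1), <A> is followed by <A> with FIRST {u}; in <C>→<A> <A> (occurrence 2), the suffix after <A> is empty, so FOLLOW(<A>) ⊇ FOLLOW(<C>) = {$, t, u}. Thus FOLLOW(<A>) = {$, t, u}.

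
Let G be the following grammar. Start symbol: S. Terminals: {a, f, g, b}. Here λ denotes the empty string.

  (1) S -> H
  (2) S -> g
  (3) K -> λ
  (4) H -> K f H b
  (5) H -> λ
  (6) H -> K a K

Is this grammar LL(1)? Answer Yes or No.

Yes

FIRST(S) = {λ, a, f, g}
FIRST(K) = {λ}
FIRST(H) = {λ, a, f}
FOLLOW(S) = {$}
FOLLOW(K) = {$, a, b, f}
FOLLOW(H) = {$, b}
Each cell of M receives at most one production.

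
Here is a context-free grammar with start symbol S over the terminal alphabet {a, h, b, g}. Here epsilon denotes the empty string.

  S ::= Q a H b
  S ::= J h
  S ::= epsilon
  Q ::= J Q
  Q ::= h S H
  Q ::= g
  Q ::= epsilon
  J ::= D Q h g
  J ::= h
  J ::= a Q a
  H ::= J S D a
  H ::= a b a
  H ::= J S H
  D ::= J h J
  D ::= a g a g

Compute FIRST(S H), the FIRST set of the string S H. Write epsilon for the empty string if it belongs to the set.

FIRST(S) = {epsilon, a, g, h}  (via Q a H b, J h)
FIRST(Q) = {epsilon, a, g, h}  (via J Q)
FIRST(J) = {a, h}  (via D Q h g)
FIRST(H) = {a, h}  (via J S D a, J S H)
FIRST(D) = {a, h}  (via J h J)
FIRST(S H): take FIRST of each symbol in turn, carrying on past any symbol whose FIRST contains epsilon; result {a, g, h}.

{a, g, h}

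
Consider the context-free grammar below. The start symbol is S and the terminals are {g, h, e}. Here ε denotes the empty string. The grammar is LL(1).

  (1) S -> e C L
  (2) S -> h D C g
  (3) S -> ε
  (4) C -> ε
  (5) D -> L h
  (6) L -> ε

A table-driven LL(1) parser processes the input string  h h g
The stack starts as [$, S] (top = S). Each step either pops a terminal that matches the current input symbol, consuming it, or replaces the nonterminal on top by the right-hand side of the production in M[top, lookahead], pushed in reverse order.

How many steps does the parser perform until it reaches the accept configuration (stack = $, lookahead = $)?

     Stack      Input    Action
  1  $ S        h h g $  expand S -> h D C g
  2  $ g C D h  h h g $  match h
  3  $ g C D    h g $    expand D -> L h
  4  $ g C h L  h g $    expand L -> ε
  5  $ g C h    h g $    match h
  6  $ g C      g $      expand C -> ε
  7  $ g        g $      match g
Accept reached after 7 steps.

7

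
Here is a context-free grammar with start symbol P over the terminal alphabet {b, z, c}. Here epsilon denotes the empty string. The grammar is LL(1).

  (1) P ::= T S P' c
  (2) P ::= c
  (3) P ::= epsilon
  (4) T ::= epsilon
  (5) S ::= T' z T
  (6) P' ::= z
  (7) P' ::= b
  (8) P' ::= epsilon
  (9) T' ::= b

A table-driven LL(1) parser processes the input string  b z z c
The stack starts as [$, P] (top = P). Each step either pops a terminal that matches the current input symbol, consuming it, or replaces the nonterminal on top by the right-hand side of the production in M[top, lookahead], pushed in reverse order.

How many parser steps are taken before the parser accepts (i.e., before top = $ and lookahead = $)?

10

step 1: stack=$ P  input=b z z c $  — expand P ::= T S P' c
step 2: stack=$ c P' S T  input=b z z c $  — expand T ::= epsilon
step 3: stack=$ c P' S  input=b z z c $  — expand S ::= T' z T
step 4: stack=$ c P' T z T'  input=b z z c $  — expand T' ::= b
step 5: stack=$ c P' T z b  input=b z z c $  — match b
step 6: stack=$ c P' T z  input=z z c $  — match z
step 7: stack=$ c P' T  input=z c $  — expand T ::= epsilon
step 8: stack=$ c P'  input=z c $  — expand P' ::= z
step 9: stack=$ c z  input=z c $  — match z
step 10: stack=$ c  input=c $  — match c
Accept reached after 10 steps.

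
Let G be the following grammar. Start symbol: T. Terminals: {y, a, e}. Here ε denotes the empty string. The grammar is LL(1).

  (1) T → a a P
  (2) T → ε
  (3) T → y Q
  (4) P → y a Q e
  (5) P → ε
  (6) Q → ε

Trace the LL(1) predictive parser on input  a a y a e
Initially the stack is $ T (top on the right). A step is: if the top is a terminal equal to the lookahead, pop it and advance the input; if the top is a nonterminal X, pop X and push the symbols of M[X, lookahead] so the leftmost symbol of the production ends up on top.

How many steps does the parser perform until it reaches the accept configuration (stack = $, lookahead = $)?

     Stack      Input        Action
  1  $ T        a a y a e $  expand T → a a P
  2  $ P a a    a a y a e $  match a
  3  $ P a      a y a e $    match a
  4  $ P        y a e $      expand P → y a Q e
  5  $ e Q a y  y a e $      match y
  6  $ e Q a    a e $        match a
  7  $ e Q      e $          expand Q → ε
  8  $ e        e $          match e
Accept reached after 8 steps.

8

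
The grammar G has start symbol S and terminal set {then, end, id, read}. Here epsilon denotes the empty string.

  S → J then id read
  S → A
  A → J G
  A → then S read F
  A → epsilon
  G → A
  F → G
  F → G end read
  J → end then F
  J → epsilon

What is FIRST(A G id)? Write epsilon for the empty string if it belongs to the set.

FIRST(J): from J→end then F we get {end}; from J→epsilon we get {epsilon}. So FIRST(J) = {epsilon, end}.
FIRST(S): from S→J then id read we get {end, then}; from S→A we get {epsilon, end, then}. So FIRST(S) = {epsilon, end, then}.
FIRST(A): from A→J G we get {epsilon, end, then}; from A→then S read F we get {then}; from A→epsilon we get {epsilon}. So FIRST(A) = {epsilon, end, then}.
FIRST(G): from G→A we get {epsilon, end, then}. So FIRST(G) = {epsilon, end, then}.
FIRST(F): from F→G we get {epsilon, end, then}; from F→G end read we get {end, then}. So FIRST(F) = {epsilon, end, then}.
FIRST(A G id): take FIRST of each symbol in turn, carrying on past any symbol whose FIRST contains epsilon; result {end, id, then}.

{end, id, then}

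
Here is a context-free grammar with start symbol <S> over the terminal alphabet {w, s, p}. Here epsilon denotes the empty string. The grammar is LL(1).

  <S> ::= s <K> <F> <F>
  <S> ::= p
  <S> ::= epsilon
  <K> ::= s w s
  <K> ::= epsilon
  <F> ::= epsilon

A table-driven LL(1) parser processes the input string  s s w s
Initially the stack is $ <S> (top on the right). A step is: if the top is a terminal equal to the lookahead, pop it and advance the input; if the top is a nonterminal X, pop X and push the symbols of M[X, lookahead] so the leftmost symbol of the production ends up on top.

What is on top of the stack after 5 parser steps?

s

step 1: stack=$ <S>  input=s s w s $  — expand <S> ::= s <K> <F> <F>
step 2: stack=$ <F> <F> <K> s  input=s s w s $  — match s
step 3: stack=$ <F> <F> <K>  input=s w s $  — expand <K> ::= s w s
step 4: stack=$ <F> <F> s w s  input=s w s $  — match s
step 5: stack=$ <F> <F> s w  input=w s $  — match w
Stack after step 5: $ <F> <F> s (top = s).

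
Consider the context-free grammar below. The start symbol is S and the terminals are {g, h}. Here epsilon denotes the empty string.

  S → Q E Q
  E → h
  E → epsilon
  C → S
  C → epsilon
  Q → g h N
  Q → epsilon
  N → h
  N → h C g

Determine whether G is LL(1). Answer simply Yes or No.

No

FIRST(S) = {epsilon, g, h}
FIRST(E) = {epsilon, h}
FIRST(C) = {epsilon, g, h}
FIRST(Q) = {epsilon, g}
FIRST(N) = {h}
FOLLOW(S) = {$, g}
FOLLOW(E) = {$, g}
FOLLOW(C) = {g}
FOLLOW(Q) = {$, g, h}
FOLLOW(N) = {$, g, h}
Cell M[C, g] receives both C → S and C → epsilon — the grammar is not LL(1).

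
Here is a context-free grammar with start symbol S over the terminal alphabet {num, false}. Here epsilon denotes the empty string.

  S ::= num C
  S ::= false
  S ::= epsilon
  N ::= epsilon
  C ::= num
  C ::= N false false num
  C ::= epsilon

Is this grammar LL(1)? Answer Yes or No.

Yes

FIRST(S) = {epsilon, false, num}
FIRST(N) = {epsilon}
FIRST(C) = {epsilon, false, num}
FOLLOW(S) = {$}
FOLLOW(N) = {false}
FOLLOW(C) = {$}
Each cell of M receives at most one production.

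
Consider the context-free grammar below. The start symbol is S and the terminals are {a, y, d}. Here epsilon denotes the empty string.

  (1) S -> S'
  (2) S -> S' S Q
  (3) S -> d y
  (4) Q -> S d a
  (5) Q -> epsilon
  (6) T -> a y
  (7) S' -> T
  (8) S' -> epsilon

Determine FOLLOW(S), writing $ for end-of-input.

FIRST(T): from T->a y we get {a}. So FIRST(T) = {a}.
FIRST(S'): from S'->T we get {a}; from S'->epsilon we get {epsilon}. So FIRST(S') = {epsilon, a}.
FIRST(S): from S->S' we get {epsilon, a}; from S->S' S Q we get {epsilon, a, d}; from S->d y we get {d}. So FIRST(S) = {epsilon, a, d}.
FIRST(Q): from Q->S d a we get {a, d}; from Q->epsilon we get {epsilon}. So FIRST(Q) = {epsilon, a, d}.
FOLLOW(S) includes $ since S is the start symbol.
FOLLOW(S): in S->S' S Q, S is followed by Q with FIRST {epsilon, a, d}; in S->S' S Q, the suffix after S is nullable (adds nothing new); in Q->S d a, S is followed by d a with FIRST {d}. Thus FOLLOW(S) = {$, a, d}.
FOLLOW(Q): in S->S' S Q, the suffix after Q is empty, so FOLLOW(Q) ⊇ FOLLOW(S) = {$, a, d}. Thus FOLLOW(Q) = {$, a, d}.
FOLLOW(S'): in S->S', the suffix after S' is empty, so FOLLOW(S') ⊇ FOLLOW(S) = {$, a, d}; in S->S' S Q, S' is followed by S Q with FIRST {epsilon, a, d}; in S->S' S Q, the suffix after S' is nullable, so FOLLOW(S') ⊇ FOLLOW(S) = {$, a, d}. Thus FOLLOW(S') = {$, a, d}.
FOLLOW(T): in S'->T, the suffix after T is empty, so FOLLOW(T) ⊇ FOLLOW(S') = {$, a, d}. Thus FOLLOW(T) = {$, a, d}.

{$, a, d}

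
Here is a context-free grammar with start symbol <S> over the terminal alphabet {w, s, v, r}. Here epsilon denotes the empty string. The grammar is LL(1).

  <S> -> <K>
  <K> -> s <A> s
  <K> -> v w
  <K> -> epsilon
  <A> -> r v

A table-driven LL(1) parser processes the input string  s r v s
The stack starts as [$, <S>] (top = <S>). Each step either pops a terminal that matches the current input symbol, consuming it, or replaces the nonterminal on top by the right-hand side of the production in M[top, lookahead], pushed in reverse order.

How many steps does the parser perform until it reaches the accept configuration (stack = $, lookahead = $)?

     Stack      Input      Action
  1  $ <S>      s r v s $  expand <S> -> <K>
  2  $ <K>      s r v s $  expand <K> -> s <A> s
  3  $ s <A> s  s r v s $  match s
  4  $ s <A>    r v s $    expand <A> -> r v
  5  $ s v r    r v s $    match r
  6  $ s v      v s $      match v
  7  $ s        s $        match s
Accept reached after 7 steps.

7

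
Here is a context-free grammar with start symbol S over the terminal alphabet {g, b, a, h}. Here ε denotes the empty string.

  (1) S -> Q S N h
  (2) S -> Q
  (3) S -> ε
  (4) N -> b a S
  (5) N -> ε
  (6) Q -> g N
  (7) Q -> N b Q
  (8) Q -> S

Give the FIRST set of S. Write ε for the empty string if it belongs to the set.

{ε, b, g, h}

FIRST(N): from N->b a S we get {b}; from N->ε we get {ε}. So FIRST(N) = {ε, b}.
FIRST(S): from S->Q S N h we get {b, g, h}; from S->Q we get {ε, b, g, h}; from S->ε we get {ε}. So FIRST(S) = {ε, b, g, h}.
FIRST(Q): from Q->g N we get {g}; from Q->N b Q we get {b}; from Q->S we get {ε, b, g, h}. So FIRST(Q) = {ε, b, g, h}.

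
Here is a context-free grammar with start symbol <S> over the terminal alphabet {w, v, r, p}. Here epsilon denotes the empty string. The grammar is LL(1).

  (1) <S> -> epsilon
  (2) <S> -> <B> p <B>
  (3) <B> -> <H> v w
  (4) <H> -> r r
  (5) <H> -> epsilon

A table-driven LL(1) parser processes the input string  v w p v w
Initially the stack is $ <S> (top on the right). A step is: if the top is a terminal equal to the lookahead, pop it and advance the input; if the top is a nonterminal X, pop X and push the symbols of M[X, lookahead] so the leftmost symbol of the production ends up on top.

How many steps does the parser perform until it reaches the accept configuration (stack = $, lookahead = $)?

step 1: stack=$ <S>  input=v w p v w $  — expand <S> -> <B> p <B>
step 2: stack=$ <B> p <B>  input=v w p v w $  — expand <B> -> <H> v w
step 3: stack=$ <B> p w v <H>  input=v w p v w $  — expand <H> -> epsilon
step 4: stack=$ <B> p w v  input=v w p v w $  — match v
step 5: stack=$ <B> p w  input=w p v w $  — match w
step 6: stack=$ <B> p  input=p v w $  — match p
step 7: stack=$ <B>  input=v w $  — expand <B> -> <H> v w
step 8: stack=$ w v <H>  input=v w $  — expand <H> -> epsilon
step 9: stack=$ w v  input=v w $  — match v
step 10: stack=$ w  input=w $  — match w
Accept reached after 10 steps.

10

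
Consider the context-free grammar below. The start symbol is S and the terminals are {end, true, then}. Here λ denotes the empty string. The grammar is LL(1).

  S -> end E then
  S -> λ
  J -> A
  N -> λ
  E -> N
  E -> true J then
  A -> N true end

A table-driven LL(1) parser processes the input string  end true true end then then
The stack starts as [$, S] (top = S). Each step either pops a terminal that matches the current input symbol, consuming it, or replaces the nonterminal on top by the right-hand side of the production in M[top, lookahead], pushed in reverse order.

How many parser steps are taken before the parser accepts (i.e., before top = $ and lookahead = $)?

11

step 1: stack=$ S  input=end true true end then then $  — expand S -> end E then
step 2: stack=$ then E end  input=end true true end then then $  — match end
step 3: stack=$ then E  input=true true end then then $  — expand E -> true J then
step 4: stack=$ then then J true  input=true true end then then $  — match true
step 5: stack=$ then then J  input=true end then then $  — expand J -> A
step 6: stack=$ then then A  input=true end then then $  — expand A -> N true end
step 7: stack=$ then then end true N  input=true end then then $  — expand N -> λ
step 8: stack=$ then then end true  input=true end then then $  — match true
step 9: stack=$ then then end  input=end then then $  — match end
step 10: stack=$ then then  input=then then $  — match then
step 11: stack=$ then  input=then $  — match then
Accept reached after 11 steps.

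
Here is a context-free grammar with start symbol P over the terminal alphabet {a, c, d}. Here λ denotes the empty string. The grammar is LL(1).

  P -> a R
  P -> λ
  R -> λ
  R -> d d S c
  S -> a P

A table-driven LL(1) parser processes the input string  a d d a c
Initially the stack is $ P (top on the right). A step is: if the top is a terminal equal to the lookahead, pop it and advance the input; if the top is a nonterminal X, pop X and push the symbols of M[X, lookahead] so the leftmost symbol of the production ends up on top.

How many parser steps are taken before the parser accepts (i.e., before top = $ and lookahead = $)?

9

     Stack      Input        Action
  1  $ P        a d d a c $  expand P -> a R
  2  $ R a      a d d a c $  match a
  3  $ R        d d a c $    expand R -> d d S c
  4  $ c S d d  d d a c $    match d
  5  $ c S d    d a c $      match d
  6  $ c S      a c $        expand S -> a P
  7  $ c P a    a c $        match a
  8  $ c P      c $          expand P -> λ
  9  $ c        c $          match c
Accept reached after 9 steps.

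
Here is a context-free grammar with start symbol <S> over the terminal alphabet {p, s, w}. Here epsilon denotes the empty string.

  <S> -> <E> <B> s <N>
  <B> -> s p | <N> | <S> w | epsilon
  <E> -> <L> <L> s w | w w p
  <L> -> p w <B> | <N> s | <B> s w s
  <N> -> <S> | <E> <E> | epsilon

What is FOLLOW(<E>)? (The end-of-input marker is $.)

{$, p, s, w}

FIRST(<S>) = {p, s, w}  (via <E> <B> s <N>)
FIRST(<B>) = {epsilon, p, s, w}  (via <N>, <S> w)
FIRST(<E>) = {p, s, w}  (via <L> <L> s w)
FIRST(<N>) = {epsilon, p, s, w}  (via <S>, <E> <E>)
FIRST(<L>) = {p, s, w}  (via <N> s, <B> s w s)
FOLLOW(<S>) includes $ since <S> is the start symbol.
FOLLOW(<L>): in <E>-><L> <L> s w (occurrence 1), <L> is followed by <L> s w with FIRST {p, s, w}; in <E>-><L> <L> s w (occurrence 2), <L> is followed by s w with FIRST {s}. Thus FOLLOW(<L>) = {p, s, w}.
FOLLOW(<B>): in <S>-><E> <B> s <N>, <B> is followed by s <N> with FIRST {s}; in <L>->p w <B>, the suffix after <B> is empty, so FOLLOW(<B>) ⊇ FOLLOW(<L>) = {p, s, w}; in <L>-><B> s w s, <B> is followed by s w s with FIRST {s}. Thus FOLLOW(<B>) = {p, s, w}.
FOLLOW(<S>): in <B>-><S> w, <S> is followed by w with FIRST {w}; in <N>-><S>, the suffix after <S> is empty, so FOLLOW(<S>) ⊇ FOLLOW(<N>) = {$, p, s, w}. Thus FOLLOW(<S>) = {$, p, s, w}.
FOLLOW(<N>): in <S>-><E> <B> s <N>, the suffix after <N> is empty, so FOLLOW(<N>) ⊇ FOLLOW(<S>) = {$, p, s, w}; in <B>-><N>, the suffix after <N> is empty, so FOLLOW(<N>) ⊇ FOLLOW(<B>) = {p, s, w}; in <L>-><N> s, <N> is followed by s with FIRST {s}. Thus FOLLOW(<N>) = {$, p, s, w}.
FOLLOW(<E>): in <S>-><E> <B> s <N>, <E> is followed by <B> s <N> with FIRST {p, s, w}; in <N>-><E> <E> (occurrence 1), <E> is followed by <E> with FIRST {p, s, w}; in <N>-><E> <E> (occurrence 2), the suffix after <E> is empty, so FOLLOW(<E>) ⊇ FOLLOW(<N>) = {$, p, s, w}. Thus FOLLOW(<E>) = {$, p, s, w}.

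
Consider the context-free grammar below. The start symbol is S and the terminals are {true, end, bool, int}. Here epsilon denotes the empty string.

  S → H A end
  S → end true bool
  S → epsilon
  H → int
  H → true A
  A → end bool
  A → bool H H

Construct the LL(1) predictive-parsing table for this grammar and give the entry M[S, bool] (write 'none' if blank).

none

FIRST(H): from H→int we get {int}; from H→true A we get {true}. So FIRST(H) = {int, true}.
FIRST(A): from A→end bool we get {end}; from A→bool H H we get {bool}. So FIRST(A) = {bool, end}.
FIRST(S): from S→H A end we get {int, true}; from S→end true bool we get {end}; from S→epsilon we get {epsilon}. So FIRST(S) = {epsilon, end, int, true}.
FOLLOW(S) includes $ since S is the start symbol.
FOLLOW(S): S appears on no right-hand side. Thus FOLLOW(S) = {$}.
For S → H A end: FIRST(H A end) = {int, true}, so it goes in M[S, t] for t ∈ {int, true}.
For S → end true bool: FIRST(end true bool) = {end}, so it goes in M[S, t] for t ∈ {end}.
For S → epsilon: FIRST(epsilon) = {epsilon}, so it goes in M[S, t] for t ∈ {}; since epsilon ∈ FIRST, also for every t ∈ FOLLOW(S) = {$}.
None of these place a production in M[S, bool].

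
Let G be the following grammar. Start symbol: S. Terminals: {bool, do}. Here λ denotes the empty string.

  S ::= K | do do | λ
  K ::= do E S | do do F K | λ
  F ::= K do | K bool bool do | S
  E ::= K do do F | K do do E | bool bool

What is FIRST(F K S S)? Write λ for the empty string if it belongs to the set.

{λ, bool, do}

FIRST(K): from K::=do E S we get {do}; from K::=do do F K we get {do}; from K::=λ we get {λ}. So FIRST(K) = {λ, do}.
FIRST(S): from S::=K we get {λ, do}; from S::=do do we get {do}; from S::=λ we get {λ}. So FIRST(S) = {λ, do}.
FIRST(E): from E::=K do do F we get {do}; from E::=K do do E we get {do}; from E::=bool bool we get {bool}. So FIRST(E) = {bool, do}.
FIRST(F): from F::=K do we get {do}; from F::=K bool bool do we get {bool, do}; from F::=S we get {λ, do}. So FIRST(F) = {λ, bool, do}.
FIRST(F K S S): take FIRST of each symbol in turn, carrying on past any symbol whose FIRST contains λ; result {λ, bool, do}.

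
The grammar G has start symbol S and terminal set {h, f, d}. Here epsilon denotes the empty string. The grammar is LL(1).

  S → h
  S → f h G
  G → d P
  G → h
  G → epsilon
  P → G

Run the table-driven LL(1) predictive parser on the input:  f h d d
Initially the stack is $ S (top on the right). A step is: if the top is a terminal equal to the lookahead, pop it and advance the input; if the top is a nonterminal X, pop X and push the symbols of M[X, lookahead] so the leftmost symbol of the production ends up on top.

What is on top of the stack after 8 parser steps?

     Stack    Input      Action
  1  $ S      f h d d $  expand S → f h G
  2  $ G h f  f h d d $  match f
  3  $ G h    h d d $    match h
  4  $ G      d d $      expand G → d P
  5  $ P d    d d $      match d
  6  $ P      d $        expand P → G
  7  $ G      d $        expand G → d P
  8  $ P d    d $        match d
Stack after step 8: $ P (top = P).

P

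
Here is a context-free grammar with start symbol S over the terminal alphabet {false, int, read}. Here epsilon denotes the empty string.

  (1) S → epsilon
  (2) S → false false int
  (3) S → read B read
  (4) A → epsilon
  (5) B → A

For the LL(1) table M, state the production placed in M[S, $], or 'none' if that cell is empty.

FIRST(S) = {epsilon, false, read}
FIRST(A) = {epsilon}
FIRST(B) = {epsilon}  (via A)
FOLLOW(S) includes $ since S is the start symbol.
FOLLOW(S): S appears on no right-hand side. Thus FOLLOW(S) = {$}.
For S → epsilon: FIRST(epsilon) = {epsilon}, so it goes in M[S, t] for t ∈ {}; since epsilon ∈ FIRST, also for every t ∈ FOLLOW(S) = {$}.
For S → false false int: FIRST(false false int) = {false}, so it goes in M[S, t] for t ∈ {false}.
For S → read B read: FIRST(read B read) = {read}, so it goes in M[S, t] for t ∈ {read}.

S → epsilon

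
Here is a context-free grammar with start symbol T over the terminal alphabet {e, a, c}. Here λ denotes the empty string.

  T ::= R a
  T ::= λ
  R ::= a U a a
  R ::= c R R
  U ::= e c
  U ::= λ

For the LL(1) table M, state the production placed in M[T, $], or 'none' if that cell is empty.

T ::= λ

FIRST(R): from R::=a U a a we get {a}; from R::=c R R we get {c}. So FIRST(R) = {a, c}.
FIRST(U): from U::=e c we get {e}; from U::=λ we get {λ}. So FIRST(U) = {λ, e}.
FIRST(T): from T::=R a we get {a, c}; from T::=λ we get {λ}. So FIRST(T) = {λ, a, c}.
FOLLOW(T) includes $ since T is the start symbol.
FOLLOW(T): T appears on no right-hand side. Thus FOLLOW(T) = {$}.
For T ::= R a: FIRST(R a) = {a, c}, so it goes in M[T, t] for t ∈ {a, c}.
For T ::= λ: FIRST(λ) = {λ}, so it goes in M[T, t] for t ∈ {}; since λ ∈ FIRST, also for every t ∈ FOLLOW(T) = {$}.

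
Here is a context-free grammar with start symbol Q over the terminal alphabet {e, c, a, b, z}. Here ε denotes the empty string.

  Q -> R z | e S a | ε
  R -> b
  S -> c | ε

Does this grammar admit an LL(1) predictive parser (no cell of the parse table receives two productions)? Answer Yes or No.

FIRST(Q) = {ε, b, e}
FIRST(R) = {b}
FIRST(S) = {ε, c}
FOLLOW(Q) = {$}
FOLLOW(R) = {z}
FOLLOW(S) = {a}
Each cell of M receives at most one production.

Yes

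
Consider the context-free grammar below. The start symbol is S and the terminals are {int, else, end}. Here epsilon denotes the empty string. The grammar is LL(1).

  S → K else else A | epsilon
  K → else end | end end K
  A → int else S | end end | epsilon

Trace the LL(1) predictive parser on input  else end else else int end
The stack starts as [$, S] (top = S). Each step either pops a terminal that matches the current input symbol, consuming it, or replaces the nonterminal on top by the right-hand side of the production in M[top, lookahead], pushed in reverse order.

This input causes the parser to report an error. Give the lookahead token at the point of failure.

end

     Stack                   Input                         Action
  1  $ S                     else end else else int end $  expand S → K else else A
  2  $ A else else K         else end else else int end $  expand K → else end
  3  $ A else else end else  else end else else int end $  match else
  4  $ A else else end       end else else int end $       match end
  5  $ A else else           else else int end $           match else
  6  $ A else                else int end $                match else
  7  $ A                     int end $                     expand A → int else S
  8  $ S else int            int end $                     match int
  9  $ S else                end $                         error: top is terminal else but lookahead is end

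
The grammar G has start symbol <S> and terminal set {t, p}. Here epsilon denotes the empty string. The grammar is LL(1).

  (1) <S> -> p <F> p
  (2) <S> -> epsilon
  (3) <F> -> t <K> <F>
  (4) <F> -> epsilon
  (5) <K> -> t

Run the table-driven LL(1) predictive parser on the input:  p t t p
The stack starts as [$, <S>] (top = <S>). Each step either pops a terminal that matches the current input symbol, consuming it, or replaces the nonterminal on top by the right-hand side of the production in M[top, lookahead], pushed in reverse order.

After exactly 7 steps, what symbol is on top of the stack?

     Stack          Input      Action
  1  $ <S>          p t t p $  expand <S> -> p <F> p
  2  $ p <F> p      p t t p $  match p
  3  $ p <F>        t t p $    expand <F> -> t <K> <F>
  4  $ p <F> <K> t  t t p $    match t
  5  $ p <F> <K>    t p $      expand <K> -> t
  6  $ p <F> t      t p $      match t
  7  $ p <F>        p $        expand <F> -> epsilon
Stack after step 7: $ p (top = p).

p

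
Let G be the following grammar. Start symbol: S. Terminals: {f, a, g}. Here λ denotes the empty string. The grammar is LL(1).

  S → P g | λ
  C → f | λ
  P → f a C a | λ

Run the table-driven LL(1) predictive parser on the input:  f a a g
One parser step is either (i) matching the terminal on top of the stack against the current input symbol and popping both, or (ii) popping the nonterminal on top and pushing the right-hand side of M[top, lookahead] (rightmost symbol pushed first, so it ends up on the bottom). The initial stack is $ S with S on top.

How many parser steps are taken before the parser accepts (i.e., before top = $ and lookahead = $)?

step 1: stack=$ S  input=f a a g $  — expand S → P g
step 2: stack=$ g P  input=f a a g $  — expand P → f a C a
step 3: stack=$ g a C a f  input=f a a g $  — match f
step 4: stack=$ g a C a  input=a a g $  — match a
step 5: stack=$ g a C  input=a g $  — expand C → λ
step 6: stack=$ g a  input=a g $  — match a
step 7: stack=$ g  input=g $  — match g
Accept reached after 7 steps.

7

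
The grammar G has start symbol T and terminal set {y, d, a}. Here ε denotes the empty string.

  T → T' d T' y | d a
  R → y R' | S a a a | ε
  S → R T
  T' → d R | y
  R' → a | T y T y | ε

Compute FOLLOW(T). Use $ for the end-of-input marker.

{$, a, y}

FIRST(T') = {d, y}
FIRST(T) = {d, y}  (via T' d T' y)
FIRST(R') = {ε, a, d, y}  (via T y T y)
FIRST(R) = {ε, d, y}  (via S a a a)
FIRST(S) = {d, y}  (via R T)
FOLLOW(T) includes $ since T is the start symbol.
FOLLOW(S): in R→S a a a, S is followed by a a a with FIRST {a}. Thus FOLLOW(S) = {a}.
FOLLOW(T): in S→R T, the suffix after T is empty, so FOLLOW(T) ⊇ FOLLOW(S) = {a}; in R'→T y T y (occurrence 1), T is followed by y T y with FIRST {y}; in R'→T y T y (occurrence 2), T is followed by y with FIRST {y}. Thus FOLLOW(T) = {$, a, y}.
FOLLOW(T'): in T→T' d T' y (occurrence 1), T' is followed by d T' y with FIRST {d}; in T→T' d T' y (occurrence 2), T' is followed by y with FIRST {y}. Thus FOLLOW(T') = {d, y}.
FOLLOW(R): in S→R T, R is followed by T with FIRST {d, y}; in T'→d R, the suffix after R is empty, so FOLLOW(R) ⊇ FOLLOW(T') = {d, y}. Thus FOLLOW(R) = {d, y}.
FOLLOW(R'): in R→y R', the suffix after R' is empty, so FOLLOW(R') ⊇ FOLLOW(R) = {d, y}. Thus FOLLOW(R') = {d, y}.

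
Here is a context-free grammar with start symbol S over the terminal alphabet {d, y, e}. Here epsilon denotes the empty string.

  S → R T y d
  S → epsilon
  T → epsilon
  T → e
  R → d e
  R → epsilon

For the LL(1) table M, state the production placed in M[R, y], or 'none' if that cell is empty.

FIRST(T) = {epsilon, e}
FIRST(R) = {epsilon, d}
FIRST(S) = {epsilon, d, e, y}  (via R T y d)
FOLLOW(S) includes $ since S is the start symbol.
FOLLOW(R): in S→R T y d, R is followed by T y d with FIRST {e, y}. Thus FOLLOW(R) = {e, y}.
For R → d e: FIRST(d e) = {d}, so it goes in M[R, t] for t ∈ {d}.
For R → epsilon: FIRST(epsilon) = {epsilon}, so it goes in M[R, t] for t ∈ {}; since epsilon ∈ FIRST, also for every t ∈ FOLLOW(R) = {e, y}.

R → epsilon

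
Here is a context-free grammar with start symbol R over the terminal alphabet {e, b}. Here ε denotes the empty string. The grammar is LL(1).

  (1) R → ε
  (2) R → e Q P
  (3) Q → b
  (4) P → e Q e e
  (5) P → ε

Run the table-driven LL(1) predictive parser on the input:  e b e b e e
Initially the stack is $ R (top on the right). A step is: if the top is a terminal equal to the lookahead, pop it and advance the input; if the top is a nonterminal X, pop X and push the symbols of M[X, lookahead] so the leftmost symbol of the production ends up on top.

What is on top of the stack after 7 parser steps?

b

step 1: stack=$ R  input=e b e b e e $  — expand R → e Q P
step 2: stack=$ P Q e  input=e b e b e e $  — match e
step 3: stack=$ P Q  input=b e b e e $  — expand Q → b
step 4: stack=$ P b  input=b e b e e $  — match b
step 5: stack=$ P  input=e b e e $  — expand P → e Q e e
step 6: stack=$ e e Q e  input=e b e e $  — match e
step 7: stack=$ e e Q  input=b e e $  — expand Q → b
Stack after step 7: $ e e b (top = b).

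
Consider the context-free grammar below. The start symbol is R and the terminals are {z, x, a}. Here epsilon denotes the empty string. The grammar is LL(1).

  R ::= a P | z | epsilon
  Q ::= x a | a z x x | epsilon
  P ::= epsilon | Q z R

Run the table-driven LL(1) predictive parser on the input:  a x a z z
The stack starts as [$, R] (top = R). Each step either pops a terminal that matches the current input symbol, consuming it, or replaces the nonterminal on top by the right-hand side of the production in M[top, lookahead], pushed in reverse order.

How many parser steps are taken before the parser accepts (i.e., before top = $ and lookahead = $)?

     Stack      Input        Action
  1  $ R        a x a z z $  expand R ::= a P
  2  $ P a      a x a z z $  match a
  3  $ P        x a z z $    expand P ::= Q z R
  4  $ R z Q    x a z z $    expand Q ::= x a
  5  $ R z a x  x a z z $    match x
  6  $ R z a    a z z $      match a
  7  $ R z      z z $        match z
  8  $ R        z $          expand R ::= z
  9  $ z        z $          match z
Accept reached after 9 steps.

9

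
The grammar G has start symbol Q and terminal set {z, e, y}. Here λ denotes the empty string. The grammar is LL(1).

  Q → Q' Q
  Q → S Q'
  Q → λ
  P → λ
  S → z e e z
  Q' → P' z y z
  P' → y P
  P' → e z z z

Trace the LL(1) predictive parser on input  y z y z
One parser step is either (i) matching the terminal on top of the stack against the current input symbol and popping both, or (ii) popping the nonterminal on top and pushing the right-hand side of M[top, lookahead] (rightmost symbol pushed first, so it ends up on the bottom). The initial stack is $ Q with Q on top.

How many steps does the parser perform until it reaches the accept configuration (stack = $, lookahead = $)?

step 1: stack=$ Q  input=y z y z $  — expand Q → Q' Q
step 2: stack=$ Q Q'  input=y z y z $  — expand Q' → P' z y z
step 3: stack=$ Q z y z P'  input=y z y z $  — expand P' → y P
step 4: stack=$ Q z y z P y  input=y z y z $  — match y
step 5: stack=$ Q z y z P  input=z y z $  — expand P → λ
step 6: stack=$ Q z y z  input=z y z $  — match z
step 7: stack=$ Q z y  input=y z $  — match y
step 8: stack=$ Q z  input=z $  — match z
step 9: stack=$ Q  input=$  — expand Q → λ
Accept reached after 9 steps.

9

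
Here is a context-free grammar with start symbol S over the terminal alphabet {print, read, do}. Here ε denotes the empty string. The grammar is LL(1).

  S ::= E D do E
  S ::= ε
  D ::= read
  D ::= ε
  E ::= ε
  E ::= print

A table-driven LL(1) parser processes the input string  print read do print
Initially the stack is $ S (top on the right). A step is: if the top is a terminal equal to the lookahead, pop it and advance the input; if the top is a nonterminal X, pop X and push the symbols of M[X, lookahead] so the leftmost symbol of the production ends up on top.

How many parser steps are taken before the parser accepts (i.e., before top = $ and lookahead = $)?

8

     Stack           Input                  Action
  1  $ S             print read do print $  expand S ::= E D do E
  2  $ E do D E      print read do print $  expand E ::= print
  3  $ E do D print  print read do print $  match print
  4  $ E do D        read do print $        expand D ::= read
  5  $ E do read     read do print $        match read
  6  $ E do          do print $             match do
  7  $ E             print $                expand E ::= print
  8  $ print         print $                match print
Accept reached after 8 steps.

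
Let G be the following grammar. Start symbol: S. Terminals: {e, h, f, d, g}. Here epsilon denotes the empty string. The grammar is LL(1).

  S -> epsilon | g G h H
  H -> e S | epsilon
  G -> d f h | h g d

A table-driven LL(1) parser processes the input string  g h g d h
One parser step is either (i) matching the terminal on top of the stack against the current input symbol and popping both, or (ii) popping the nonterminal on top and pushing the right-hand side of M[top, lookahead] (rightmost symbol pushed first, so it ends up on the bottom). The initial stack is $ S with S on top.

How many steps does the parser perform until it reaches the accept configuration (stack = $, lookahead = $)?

8

step 1: stack=$ S  input=g h g d h $  — expand S -> g G h H
step 2: stack=$ H h G g  input=g h g d h $  — match g
step 3: stack=$ H h G  input=h g d h $  — expand G -> h g d
step 4: stack=$ H h d g h  input=h g d h $  — match h
step 5: stack=$ H h d g  input=g d h $  — match g
step 6: stack=$ H h d  input=d h $  — match d
step 7: stack=$ H h  input=h $  — match h
step 8: stack=$ H  input=$  — expand H -> epsilon
Accept reached after 8 steps.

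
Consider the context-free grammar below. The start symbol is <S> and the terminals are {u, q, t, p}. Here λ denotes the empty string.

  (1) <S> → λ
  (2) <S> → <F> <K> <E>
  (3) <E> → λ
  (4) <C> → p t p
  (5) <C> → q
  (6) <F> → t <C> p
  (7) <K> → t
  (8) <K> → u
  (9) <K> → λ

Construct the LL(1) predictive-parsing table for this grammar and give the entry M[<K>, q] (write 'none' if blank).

none

FIRST(<E>): from <E>→λ we get {λ}. So FIRST(<E>) = {λ}.
FIRST(<C>): from <C>→p t p we get {p}; from <C>→q we get {q}. So FIRST(<C>) = {p, q}.
FIRST(<F>): from <F>→t <C> p we get {t}. So FIRST(<F>) = {t}.
FIRST(<K>): from <K>→t we get {t}; from <K>→u we get {u}; from <K>→λ we get {λ}. So FIRST(<K>) = {λ, t, u}.
FIRST(<S>): from <S>→λ we get {λ}; from <S>→<F> <K> <E> we get {t}. So FIRST(<S>) = {λ, t}.
FOLLOW(<S>) includes $ since <S> is the start symbol.
FOLLOW(<S>): <S> appears on no right-hand side. Thus FOLLOW(<S>) = {$}.
FOLLOW(<K>): in <S>→<F> <K> <E>, <K> is followed by <E> with FIRST {λ}; in <S>→<F> <K> <E>, the suffix after <K> is nullable, so FOLLOW(<K>) ⊇ FOLLOW(<S>) = {$}. Thus FOLLOW(<K>) = {$}.
For <K> → t: FIRST(t) = {t}, so it goes in M[<K>, t] for t ∈ {t}.
For <K> → u: FIRST(u) = {u}, so it goes in M[<K>, t] for t ∈ {u}.
For <K> → λ: FIRST(λ) = {λ}, so it goes in M[<K>, t] for t ∈ {}; since λ ∈ FIRST, also for every t ∈ FOLLOW(<K>) = {$}.
None of these place a production in M[<K>, q].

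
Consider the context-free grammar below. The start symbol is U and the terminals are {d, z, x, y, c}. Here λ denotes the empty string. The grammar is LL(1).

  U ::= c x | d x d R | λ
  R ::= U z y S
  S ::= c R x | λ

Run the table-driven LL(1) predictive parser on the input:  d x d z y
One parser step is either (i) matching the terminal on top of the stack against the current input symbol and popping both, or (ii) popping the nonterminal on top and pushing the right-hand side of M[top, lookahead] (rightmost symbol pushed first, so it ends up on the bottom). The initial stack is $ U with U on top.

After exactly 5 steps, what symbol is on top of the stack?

U

     Stack      Input        Action
  1  $ U        d x d z y $  expand U ::= d x d R
  2  $ R d x d  d x d z y $  match d
  3  $ R d x    x d z y $    match x
  4  $ R d      d z y $      match d
  5  $ R        z y $        expand R ::= U z y S
Stack after step 5: $ S y z U (top = U).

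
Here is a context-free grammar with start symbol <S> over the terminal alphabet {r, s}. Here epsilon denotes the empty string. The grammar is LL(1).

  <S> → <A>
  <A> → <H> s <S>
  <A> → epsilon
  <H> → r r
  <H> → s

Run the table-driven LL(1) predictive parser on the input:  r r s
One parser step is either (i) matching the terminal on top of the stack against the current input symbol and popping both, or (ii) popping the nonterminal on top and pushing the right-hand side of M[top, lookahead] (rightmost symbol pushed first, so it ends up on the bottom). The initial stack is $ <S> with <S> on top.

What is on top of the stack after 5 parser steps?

s

     Stack        Input    Action
  1  $ <S>        r r s $  expand <S> → <A>
  2  $ <A>        r r s $  expand <A> → <H> s <S>
  3  $ <S> s <H>  r r s $  expand <H> → r r
  4  $ <S> s r r  r r s $  match r
  5  $ <S> s r    r s $    match r
Stack after step 5: $ <S> s (top = s).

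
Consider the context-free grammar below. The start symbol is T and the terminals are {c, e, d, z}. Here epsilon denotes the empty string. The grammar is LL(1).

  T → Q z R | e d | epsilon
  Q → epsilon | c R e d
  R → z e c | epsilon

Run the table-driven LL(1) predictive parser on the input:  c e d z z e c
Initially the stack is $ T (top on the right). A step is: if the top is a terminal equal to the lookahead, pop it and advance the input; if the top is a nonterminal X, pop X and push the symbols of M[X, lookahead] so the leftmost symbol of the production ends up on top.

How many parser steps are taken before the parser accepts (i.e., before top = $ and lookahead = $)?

      Stack          Input            Action
   1  $ T            c e d z z e c $  expand T → Q z R
   2  $ R z Q        c e d z z e c $  expand Q → c R e d
   3  $ R z d e R c  c e d z z e c $  match c
   4  $ R z d e R    e d z z e c $    expand R → epsilon
   5  $ R z d e      e d z z e c $    match e
   6  $ R z d        d z z e c $      match d
   7  $ R z          z z e c $        match z
   8  $ R            z e c $          expand R → z e c
   9  $ c e z        z e c $          match z
  10  $ c e          e c $            match e
  11  $ c            c $              match c
Accept reached after 11 steps.

11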